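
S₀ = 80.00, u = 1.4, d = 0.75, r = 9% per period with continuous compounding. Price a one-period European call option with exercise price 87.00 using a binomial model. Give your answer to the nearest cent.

12.10

Risk-neutral probability p = (e^0.09 − 0.75)/(1.4 − 0.75) = 0.3442/0.6500 = 0.5295
Terminal stock prices: S_u = 112, S_d = 60
Terminal payoffs (S − K): max(25, 0) = 25, max(-27, 0) = 0
Node 0 (S = 80): V_0 = e^(−0.09)·[0.5295·25.0000 + 0.4705·0.0000] = 12.0981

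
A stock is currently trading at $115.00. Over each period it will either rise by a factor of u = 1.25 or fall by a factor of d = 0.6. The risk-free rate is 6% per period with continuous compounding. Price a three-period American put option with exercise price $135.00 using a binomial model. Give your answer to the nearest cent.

Risk-neutral probability p = (e^0.06 − 0.6)/(1.25 − 0.6) = 0.4618/0.6500 = 0.7105
Terminal stock prices: S_uuu = 224.6, S_uud = 107.8, S_udd = 51.75, S_ddd = 24.84
Terminal payoffs (K − S): max(-89.61, 0) = 0, max(27.19, 0) = 27.19, max(83.25, 0) = 83.25, max(110.2, 0) = 110.2
Node uu (S = 179.7): continuation = e^(−0.06)·[0.7105·0.0000 + 0.2895·27.1875] = 7.4120; exercise value = 0.0000 ≤ continuation, so V_uu = 7.4120
Node ud (S = 86.25): continuation = e^(−0.06)·[0.7105·27.1875 + 0.2895·83.2500] = 40.8882; exercise value = 48.7500 > continuation, so V_ud = 48.7500 (exercise)
Node dd (S = 41.4): continuation = e^(−0.06)·[0.7105·83.2500 + 0.2895·110.1600] = 85.7382; exercise value = 93.6000 > continuation, so V_dd = 93.6000 (exercise)
Node u (S = 143.8): continuation = e^(−0.06)·[0.7105·7.4120 + 0.2895·48.7500] = 18.2501; exercise value = 0.0000 ≤ continuation, so V_u = 18.2501
Node d (S = 69): continuation = e^(−0.06)·[0.7105·48.7500 + 0.2895·93.6000] = 58.1382; exercise value = 66.0000 > continuation, so V_d = 66.0000 (exercise)
Node 0 (S = 115): continuation = e^(−0.06)·[0.7105·18.2501 + 0.2895·66.0000] = 30.2051; exercise value = 20.0000 ≤ continuation, so V_0 = 30.2051

$30.21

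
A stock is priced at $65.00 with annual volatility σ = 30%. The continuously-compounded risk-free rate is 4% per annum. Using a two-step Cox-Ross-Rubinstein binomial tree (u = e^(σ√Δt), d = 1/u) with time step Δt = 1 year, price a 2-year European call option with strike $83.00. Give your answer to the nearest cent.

CRR parameters: u = e^(σ√Δt) = e^(0.3·√1) = 1.3499, d = 1/u = 0.7408
Per-period rate: rΔt = 0.04·1 = 0.04, so R = e^0.04 = 1.0408
Risk-neutral probability p = (e^0.04 − 0.7408)/(1.3499 − 0.7408) = 0.3000/0.6090 = 0.4926
Terminal stock prices: S_uu = 118.4, S_ud = 65, S_dd = 35.67
Terminal payoffs (S − K): max(35.44, 0) = 35.44, max(-18, 0) = 0, max(-47.33, 0) = 0
Node u (S = 87.74): V_u = e^(−0.04)·[0.4926·35.4377 + 0.5074·0.0000] = 16.7710
Node d (S = 48.15): V_d = e^(−0.04)·[0.4926·0.0000 + 0.5074·0.0000] = 0.0000
Node 0 (S = 65): V_0 = e^(−0.04)·[0.4926·16.7710 + 0.5074·0.0000] = 7.9369

$7.94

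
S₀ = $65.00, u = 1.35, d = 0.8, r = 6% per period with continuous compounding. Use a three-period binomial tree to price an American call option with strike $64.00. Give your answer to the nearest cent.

Risk-neutral probability p = (e^0.06 − 0.8)/(1.35 − 0.8) = 0.2618/0.5500 = 0.4761
Terminal stock prices: S_uuu = 159.9, S_uud = 94.77, S_udd = 56.16, S_ddd = 33.28
Terminal payoffs (S − K): max(95.92, 0) = 95.92, max(30.77, 0) = 30.77, max(-7.84, 0) = 0, max(-30.72, 0) = 0
Node uu (S = 118.5): continuation = e^(−0.06)·[0.4761·95.9244 + 0.5239·30.7700] = 58.1896; exercise value = 54.4625 ≤ continuation, so V_uu = 58.1896
Node ud (S = 70.2): continuation = e^(−0.06)·[0.4761·30.7700 + 0.5239·0.0000] = 13.7955; exercise value = 6.2000 ≤ continuation, so V_ud = 13.7955
Node dd (S = 41.6): continuation = e^(−0.06)·[0.4761·0.0000 + 0.5239·0.0000] = 0.0000; exercise value = 0.0000 ≤ continuation, so V_dd = 0.0000
Node u (S = 87.75): continuation = e^(−0.06)·[0.4761·58.1896 + 0.5239·13.7955] = 32.8959; exercise value = 23.7500 ≤ continuation, so V_u = 32.8959
Node d (S = 52): continuation = e^(−0.06)·[0.4761·13.7955 + 0.5239·0.0000] = 6.1851; exercise value = 0.0000 ≤ continuation, so V_d = 6.1851
Node 0 (S = 65): continuation = e^(−0.06)·[0.4761·32.8959 + 0.5239·6.1851] = 17.8005; exercise value = 1.0000 ≤ continuation, so V_0 = 17.8005

$17.80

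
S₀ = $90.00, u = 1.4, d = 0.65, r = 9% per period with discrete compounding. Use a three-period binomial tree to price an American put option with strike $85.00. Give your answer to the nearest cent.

$12.51

Risk-neutral probability p = (1 + 0.09 − 0.65)/(1.4 − 0.65) = 0.4400/0.7500 = 0.5867
Terminal stock prices: S_uuu = 247, S_uud = 114.7, S_udd = 53.23, S_ddd = 24.72
Terminal payoffs (K − S): max(-162, 0) = 0, max(-29.66, 0) = 0, max(31.77, 0) = 31.77, max(60.28, 0) = 60.28
Node uu (S = 176.4): continuation = 1/1.09·[0.5867·0.0000 + 0.4133·0.0000] = 0.0000; exercise value = 0.0000 ≤ continuation, so V_uu = 0.0000
Node ud (S = 81.9): continuation = 1/1.09·[0.5867·0.0000 + 0.4133·31.7650] = 12.0454; exercise value = 3.1000 ≤ continuation, so V_ud = 12.0454
Node dd (S = 38.03): continuation = 1/1.09·[0.5867·31.7650 + 0.4133·60.2837] = 39.9567; exercise value = 46.9750 > continuation, so V_dd = 46.9750 (exercise)
Node u (S = 126): continuation = 1/1.09·[0.5867·0.0000 + 0.4133·12.0454] = 4.5677; exercise value = 0.0000 ≤ continuation, so V_u = 4.5677
Node d (S = 58.5): continuation = 1/1.09·[0.5867·12.0454 + 0.4133·46.9750] = 24.2963; exercise value = 26.5000 > continuation, so V_d = 26.5000 (exercise)
Node 0 (S = 90): continuation = 1/1.09·[0.5867·4.5677 + 0.4133·26.5000] = 12.5074; exercise value = 0.0000 ≤ continuation, so V_0 = 12.5074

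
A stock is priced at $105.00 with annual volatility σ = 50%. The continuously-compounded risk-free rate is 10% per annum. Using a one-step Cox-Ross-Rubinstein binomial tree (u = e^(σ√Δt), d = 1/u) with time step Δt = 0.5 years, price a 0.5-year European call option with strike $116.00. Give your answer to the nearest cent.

CRR parameters: u = e^(σ√Δt) = e^(0.5·√0.5) = 1.4241, d = 1/u = 0.7022
Per-period rate: rΔt = 0.1·0.5 = 0.05, so R = e^0.05 = 1.0513
Risk-neutral probability p = (e^0.05 − 0.7022)/(1.4241 − 0.7022) = 0.3491/0.7219 = 0.4835
Terminal stock prices: S_u = 149.5, S_d = 73.73
Terminal payoffs (S − K): max(33.53, 0) = 33.53, max(-42.27, 0) = 0
Node 0 (S = 105): V_0 = e^(−0.05)·[0.4835·33.5325 + 0.5165·0.0000] = 15.4235

$15.42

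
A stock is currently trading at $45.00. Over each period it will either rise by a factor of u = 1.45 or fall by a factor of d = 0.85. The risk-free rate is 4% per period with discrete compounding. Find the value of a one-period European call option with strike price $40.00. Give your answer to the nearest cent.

Risk-neutral probability p = (1 + 0.04 − 0.85)/(1.45 − 0.85) = 0.1900/0.6000 = 0.3167
Terminal stock prices: S_u = 65.25, S_d = 38.25
Terminal payoffs (S − K): max(25.25, 0) = 25.25, max(-1.75, 0) = 0
Node 0 (S = 45): V_0 = 1/1.04·[0.3167·25.2500 + 0.6833·0.0000] = 7.6883

$7.69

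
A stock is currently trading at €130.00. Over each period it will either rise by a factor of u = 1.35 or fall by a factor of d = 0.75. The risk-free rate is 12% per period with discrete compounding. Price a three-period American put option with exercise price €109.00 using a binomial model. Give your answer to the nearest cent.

€5.53

Risk-neutral probability p = (1 + 0.12 − 0.75)/(1.35 − 0.75) = 0.3700/0.6000 = 0.6167
Terminal stock prices: S_uuu = 319.8, S_uud = 177.7, S_udd = 98.72, S_ddd = 54.84
Terminal payoffs (K − S): max(-210.8, 0) = 0, max(-68.69, 0) = 0, max(10.28, 0) = 10.28, max(54.16, 0) = 54.16
Node uu (S = 236.9): continuation = 1/1.12·[0.6167·0.0000 + 0.3833·0.0000] = 0.0000; exercise value = 0.0000 ≤ continuation, so V_uu = 0.0000
Node ud (S = 131.6): continuation = 1/1.12·[0.6167·0.0000 + 0.3833·10.2812] = 3.5189; exercise value = 0.0000 ≤ continuation, so V_ud = 3.5189
Node dd (S = 73.12): continuation = 1/1.12·[0.6167·10.2812 + 0.3833·54.1562] = 24.1964; exercise value = 35.8750 > continuation, so V_dd = 35.8750 (exercise)
Node u (S = 175.5): continuation = 1/1.12·[0.6167·0.0000 + 0.3833·3.5189] = 1.2044; exercise value = 0.0000 ≤ continuation, so V_u = 1.2044
Node d (S = 97.5): continuation = 1/1.12·[0.6167·3.5189 + 0.3833·35.8750] = 14.2161; exercise value = 11.5000 ≤ continuation, so V_d = 14.2161
Node 0 (S = 130): continuation = 1/1.12·[0.6167·1.2044 + 0.3833·14.2161] = 5.5288; exercise value = 0.0000 ≤ continuation, so V_0 = 5.5288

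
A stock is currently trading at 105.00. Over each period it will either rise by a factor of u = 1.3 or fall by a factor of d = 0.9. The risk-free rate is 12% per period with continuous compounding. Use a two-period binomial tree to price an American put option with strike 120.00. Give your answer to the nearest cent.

15.00

Risk-neutral probability p = (e^0.12 − 0.9)/(1.3 − 0.9) = 0.2275/0.4000 = 0.5687
Terminal stock prices: S_uu = 177.5, S_ud = 122.9, S_dd = 85.05
Terminal payoffs (K − S): max(-57.45, 0) = 0, max(-2.85, 0) = 0, max(34.95, 0) = 34.95
Node u (S = 136.5): continuation = e^(−0.12)·[0.5687·0.0000 + 0.4313·0.0000] = 0.0000; exercise value = 0.0000 ≤ continuation, so V_u = 0.0000
Node d (S = 94.5): continuation = e^(−0.12)·[0.5687·0.0000 + 0.4313·34.9500] = 13.3681; exercise value = 25.5000 > continuation, so V_d = 25.5000 (exercise)
Node 0 (S = 105): continuation = e^(−0.12)·[0.5687·0.0000 + 0.4313·25.5000] = 9.7535; exercise value = 15.0000 > continuation, so V_0 = 15.0000 (exercise)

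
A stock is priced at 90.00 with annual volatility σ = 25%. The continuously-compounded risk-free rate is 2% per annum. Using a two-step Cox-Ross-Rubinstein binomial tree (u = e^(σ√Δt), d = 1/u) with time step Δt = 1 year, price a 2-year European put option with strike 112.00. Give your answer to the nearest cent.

CRR parameters: u = e^(σ√Δt) = e^(0.25·√1) = 1.2840, d = 1/u = 0.7788
Per-period rate: rΔt = 0.02·1 = 0.02, so R = e^0.02 = 1.0202
Risk-neutral probability p = (e^0.02 − 0.7788)/(1.2840 − 0.7788) = 0.2414/0.5052 = 0.4778
Terminal stock prices: S_uu = 148.4, S_ud = 90, S_dd = 54.59
Terminal payoffs (K − S): max(-36.38, 0) = 0, max(22, 0) = 22, max(57.41, 0) = 57.41
Node u (S = 115.6): V_u = e^(−0.02)·[0.4778·0.0000 + 0.5222·22.0000] = 11.2607
Node d (S = 70.09): V_d = e^(−0.02)·[0.4778·22.0000 + 0.5222·57.4122] = 39.6902
Node 0 (S = 90): V_0 = e^(−0.02)·[0.4778·11.2607 + 0.5222·39.6902] = 25.5894

25.59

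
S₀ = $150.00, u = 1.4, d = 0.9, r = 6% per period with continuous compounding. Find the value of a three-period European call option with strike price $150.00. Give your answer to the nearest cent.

Risk-neutral probability p = (e^0.06 − 0.9)/(1.4 − 0.9) = 0.1618/0.5000 = 0.3237
Terminal stock prices: S_uuu = 411.6, S_uud = 264.6, S_udd = 170.1, S_ddd = 109.4
Terminal payoffs (S − K): max(261.6, 0) = 261.6, max(114.6, 0) = 114.6, max(20.1, 0) = 20.1, max(-40.65, 0) = 0
Node uu (S = 294): V_uu = e^(−0.06)·[0.3237·261.6000 + 0.6763·114.6000] = 152.7353
Node ud (S = 189): V_ud = e^(−0.06)·[0.3237·114.6000 + 0.6763·20.1000] = 47.7353
Node dd (S = 121.5): V_dd = e^(−0.06)·[0.3237·20.1000 + 0.6763·0.0000] = 6.1270
Node u (S = 210): V_u = e^(−0.06)·[0.3237·152.7353 + 0.6763·47.7353] = 76.9619
Node d (S = 135): V_d = e^(−0.06)·[0.3237·47.7353 + 0.6763·6.1270] = 18.4534
Node 0 (S = 150): V_0 = e^(−0.06)·[0.3237·76.9619 + 0.6763·18.4534] = 35.2135

$35.21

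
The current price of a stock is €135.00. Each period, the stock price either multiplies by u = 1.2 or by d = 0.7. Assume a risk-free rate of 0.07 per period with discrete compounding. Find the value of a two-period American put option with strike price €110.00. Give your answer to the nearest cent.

€3.77

Risk-neutral probability p = (1 + 0.07 − 0.7)/(1.2 − 0.7) = 0.3700/0.5000 = 0.7400
Terminal stock prices: S_uu = 194.4, S_ud = 113.4, S_dd = 66.15
Terminal payoffs (K − S): max(-84.4, 0) = 0, max(-3.4, 0) = 0, max(43.85, 0) = 43.85
Node u (S = 162): continuation = 1/1.07·[0.7400·0.0000 + 0.2600·0.0000] = 0.0000; exercise value = 0.0000 ≤ continuation, so V_u = 0.0000
Node d (S = 94.5): continuation = 1/1.07·[0.7400·0.0000 + 0.2600·43.8500] = 10.6551; exercise value = 15.5000 > continuation, so V_d = 15.5000 (exercise)
Node 0 (S = 135): continuation = 1/1.07·[0.7400·0.0000 + 0.2600·15.5000] = 3.7664; exercise value = 0.0000 ≤ continuation, so V_0 = 3.7664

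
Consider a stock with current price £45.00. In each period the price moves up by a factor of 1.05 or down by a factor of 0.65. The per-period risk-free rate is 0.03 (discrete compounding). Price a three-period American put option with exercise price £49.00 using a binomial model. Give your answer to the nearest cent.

Risk-neutral probability p = (1 + 0.03 − 0.65)/(1.05 − 0.65) = 0.3800/0.4000 = 0.9500
Terminal stock prices: S_uuu = 52.09, S_uud = 32.25, S_udd = 19.96, S_ddd = 12.36
Terminal payoffs (K − S): max(-3.093, 0) = 0, max(16.75, 0) = 16.75, max(29.04, 0) = 29.04, max(36.64, 0) = 36.64
Node uu (S = 49.61): continuation = 1/1.03·[0.9500·0.0000 + 0.0500·16.7519] = 0.8132; exercise value = 0.0000 ≤ continuation, so V_uu = 0.8132
Node ud (S = 30.71): continuation = 1/1.03·[0.9500·16.7519 + 0.0500·29.0369] = 16.8603; exercise value = 18.2875 > continuation, so V_ud = 18.2875 (exercise)
Node dd (S = 19.01): continuation = 1/1.03·[0.9500·29.0369 + 0.0500·36.6419] = 28.5603; exercise value = 29.9875 > continuation, so V_dd = 29.9875 (exercise)
Node u (S = 47.25): continuation = 1/1.03·[0.9500·0.8132 + 0.0500·18.2875] = 1.6378; exercise value = 1.7500 > continuation, so V_u = 1.7500 (exercise)
Node d (S = 29.25): continuation = 1/1.03·[0.9500·18.2875 + 0.0500·29.9875] = 18.3228; exercise value = 19.7500 > continuation, so V_d = 19.7500 (exercise)
Node 0 (S = 45): continuation = 1/1.03·[0.9500·1.7500 + 0.0500·19.7500] = 2.5728; exercise value = 4.0000 > continuation, so V_0 = 4.0000 (exercise)

£4.00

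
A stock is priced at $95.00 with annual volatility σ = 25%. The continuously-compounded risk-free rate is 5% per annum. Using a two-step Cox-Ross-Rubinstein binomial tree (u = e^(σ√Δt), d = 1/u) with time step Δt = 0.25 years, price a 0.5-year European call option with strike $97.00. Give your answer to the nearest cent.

CRR parameters: u = e^(σ√Δt) = e^(0.25·√0.25) = 1.1331, d = 1/u = 0.8825
Per-period rate: rΔt = 0.05·0.25 = 0.0125, so R = e^0.0125 = 1.0126
Risk-neutral probability p = (e^0.0125 − 0.8825)/(1.1331 − 0.8825) = 0.1301/0.2507 = 0.5190
Terminal stock prices: S_uu = 122, S_ud = 95, S_dd = 73.99
Terminal payoffs (S − K): max(24.98, 0) = 24.98, max(-2, 0) = 0, max(-23.01, 0) = 0
Node u (S = 107.6): V_u = e^(−0.0125)·[0.5190·24.9824 + 0.4810·0.0000] = 12.8042
Node d (S = 83.84): V_d = e^(−0.0125)·[0.5190·0.0000 + 0.4810·0.0000] = 0.0000
Node 0 (S = 95): V_0 = e^(−0.0125)·[0.5190·12.8042 + 0.4810·0.0000] = 6.5625

$6.56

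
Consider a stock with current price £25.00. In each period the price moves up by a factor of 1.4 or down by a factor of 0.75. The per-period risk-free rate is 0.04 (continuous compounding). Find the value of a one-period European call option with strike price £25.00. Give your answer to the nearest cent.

£4.30

Risk-neutral probability p = (e^0.04 − 0.75)/(1.4 − 0.75) = 0.2908/0.6500 = 0.4474
Terminal stock prices: S_u = 35, S_d = 18.75
Terminal payoffs (S − K): max(10, 0) = 10, max(-6.25, 0) = 0
Node 0 (S = 25): V_0 = e^(−0.04)·[0.4474·10.0000 + 0.5526·0.0000] = 4.2986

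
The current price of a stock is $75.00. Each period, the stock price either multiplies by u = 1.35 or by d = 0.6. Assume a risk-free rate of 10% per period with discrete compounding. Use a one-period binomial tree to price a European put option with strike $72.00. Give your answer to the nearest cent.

Risk-neutral probability p = (1 + 0.1 − 0.6)/(1.35 − 0.6) = 0.5000/0.7500 = 0.6667
Terminal stock prices: S_u = 101.2, S_d = 45
Terminal payoffs (K − S): max(-29.25, 0) = 0, max(27, 0) = 27
Node 0 (S = 75): V_0 = 1/1.1·[0.6667·0.0000 + 0.3333·27.0000] = 8.1818

$8.18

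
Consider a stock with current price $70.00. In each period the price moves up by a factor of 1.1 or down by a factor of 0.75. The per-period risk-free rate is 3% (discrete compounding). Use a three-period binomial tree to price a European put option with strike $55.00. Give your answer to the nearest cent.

$1.21

Risk-neutral probability p = (1 + 0.03 − 0.75)/(1.1 − 0.75) = 0.2800/0.3500 = 0.8000
Terminal stock prices: S_uuu = 93.17, S_uud = 63.53, S_udd = 43.31, S_ddd = 29.53
Terminal payoffs (K − S): max(-38.17, 0) = 0, max(-8.525, 0) = 0, max(11.69, 0) = 11.69, max(25.47, 0) = 25.47
Node uu (S = 84.7): V_uu = 1/1.03·[0.8000·0.0000 + 0.2000·0.0000] = 0.0000
Node ud (S = 57.75): V_ud = 1/1.03·[0.8000·0.0000 + 0.2000·11.6875] = 2.2694
Node dd (S = 39.38): V_dd = 1/1.03·[0.8000·11.6875 + 0.2000·25.4688] = 14.0231
Node u (S = 77): V_u = 1/1.03·[0.8000·0.0000 + 0.2000·2.2694] = 0.4407
Node d (S = 52.5): V_d = 1/1.03·[0.8000·2.2694 + 0.2000·14.0231] = 4.4856
Node 0 (S = 70): V_0 = 1/1.03·[0.8000·0.4407 + 0.2000·4.4856] = 1.2132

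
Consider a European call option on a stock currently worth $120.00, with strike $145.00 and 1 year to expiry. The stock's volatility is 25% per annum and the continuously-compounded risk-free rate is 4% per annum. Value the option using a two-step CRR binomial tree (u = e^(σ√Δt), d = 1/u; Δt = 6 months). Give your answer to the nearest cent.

CRR parameters: u = e^(σ√Δt) = e^(0.25·√0.5) = 1.1934, d = 1/u = 0.8380
Per-period rate: rΔt = 0.04·0.5 = 0.02, so R = e^0.02 = 1.0202
Risk-neutral probability p = (e^0.02 − 0.8380)/(1.1934 − 0.8380) = 0.1822/0.3554 = 0.5128
Terminal stock prices: S_uu = 170.9, S_ud = 120, S_dd = 84.26
Terminal payoffs (S − K): max(25.89, 0) = 25.89, max(-25, 0) = 0, max(-60.74, 0) = 0
Node u (S = 143.2): V_u = e^(−0.02)·[0.5128·25.8943 + 0.4872·0.0000] = 13.0147
Node d (S = 100.6): V_d = e^(−0.02)·[0.5128·0.0000 + 0.4872·0.0000] = 0.0000
Node 0 (S = 120): V_0 = e^(−0.02)·[0.5128·13.0147 + 0.4872·0.0000] = 6.5413

$6.54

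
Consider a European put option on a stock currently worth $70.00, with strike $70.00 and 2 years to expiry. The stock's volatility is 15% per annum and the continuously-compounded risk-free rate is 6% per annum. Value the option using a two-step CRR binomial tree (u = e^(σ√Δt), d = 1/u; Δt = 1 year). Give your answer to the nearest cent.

CRR parameters: u = e^(σ√Δt) = e^(0.15·√1) = 1.1618, d = 1/u = 0.8607
Per-period rate: rΔt = 0.06·1 = 0.06, so R = e^0.06 = 1.0618
Risk-neutral probability p = (e^0.06 − 0.8607)/(1.1618 − 0.8607) = 0.2011/0.3011 = 0.6679
Terminal stock prices: S_uu = 94.49, S_ud = 70, S_dd = 51.86
Terminal payoffs (K − S): max(-24.49, 0) = 0, max(0, 0) = 0, max(18.14, 0) = 18.14
Node u (S = 81.33): V_u = e^(−0.06)·[0.6679·0.0000 + 0.3321·0.0000] = 0.0000
Node d (S = 60.25): V_d = e^(−0.06)·[0.6679·0.0000 + 0.3321·18.1427] = 5.6740
Node 0 (S = 70): V_0 = e^(−0.06)·[0.6679·0.0000 + 0.3321·5.6740] = 1.7745

$1.77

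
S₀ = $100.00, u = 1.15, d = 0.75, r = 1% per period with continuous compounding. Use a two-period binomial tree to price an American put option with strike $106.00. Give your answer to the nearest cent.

Risk-neutral probability p = (e^0.01 − 0.75)/(1.15 − 0.75) = 0.2601/0.4000 = 0.6501
Terminal stock prices: S_uu = 132.2, S_ud = 86.25, S_dd = 56.25
Terminal payoffs (K − S): max(-26.25, 0) = 0, max(19.75, 0) = 19.75, max(49.75, 0) = 49.75
Node u (S = 115): continuation = e^(−0.01)·[0.6501·0.0000 + 0.3499·19.7500] = 6.8413; exercise value = 0.0000 ≤ continuation, so V_u = 6.8413
Node d (S = 75): continuation = e^(−0.01)·[0.6501·19.7500 + 0.3499·49.7500] = 29.9453; exercise value = 31.0000 > continuation, so V_d = 31.0000 (exercise)
Node 0 (S = 100): continuation = e^(−0.01)·[0.6501·6.8413 + 0.3499·31.0000] = 15.1416; exercise value = 6.0000 ≤ continuation, so V_0 = 15.1416

$15.14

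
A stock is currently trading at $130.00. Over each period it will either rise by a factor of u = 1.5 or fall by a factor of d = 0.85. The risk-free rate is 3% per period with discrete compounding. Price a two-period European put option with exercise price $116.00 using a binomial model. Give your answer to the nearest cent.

Risk-neutral probability p = (1 + 0.03 − 0.85)/(1.5 − 0.85) = 0.1800/0.6500 = 0.2769
Terminal stock prices: S_uu = 292.5, S_ud = 165.8, S_dd = 93.92
Terminal payoffs (K − S): max(-176.5, 0) = 0, max(-49.75, 0) = 0, max(22.08, 0) = 22.08
Node u (S = 195): V_u = 1/1.03·[0.2769·0.0000 + 0.7231·0.0000] = 0.0000
Node d (S = 110.5): V_d = 1/1.03·[0.2769·0.0000 + 0.7231·22.0750] = 15.4970
Node 0 (S = 130): V_0 = 1/1.03·[0.2769·0.0000 + 0.7231·15.4970] = 10.8792

$10.88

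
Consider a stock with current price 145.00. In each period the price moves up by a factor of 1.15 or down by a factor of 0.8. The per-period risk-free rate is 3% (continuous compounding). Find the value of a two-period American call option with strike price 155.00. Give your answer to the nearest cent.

Risk-neutral probability p = (e^0.03 − 0.8)/(1.15 − 0.8) = 0.2305/0.3500 = 0.6584
Terminal stock prices: S_uu = 191.8, S_ud = 133.4, S_dd = 92.8
Terminal payoffs (S − K): max(36.76, 0) = 36.76, max(-21.6, 0) = 0, max(-62.2, 0) = 0
Node u (S = 166.8): continuation = e^(−0.03)·[0.6584·36.7625 + 0.3416·0.0000] = 23.4906; exercise value = 11.7500 ≤ continuation, so V_u = 23.4906
Node d (S = 116): continuation = e^(−0.03)·[0.6584·0.0000 + 0.3416·0.0000] = 0.0000; exercise value = 0.0000 ≤ continuation, so V_d = 0.0000
Node 0 (S = 145): continuation = e^(−0.03)·[0.6584·23.4906 + 0.3416·0.0000] = 15.0100; exercise value = 0.0000 ≤ continuation, so V_0 = 15.0100

15.01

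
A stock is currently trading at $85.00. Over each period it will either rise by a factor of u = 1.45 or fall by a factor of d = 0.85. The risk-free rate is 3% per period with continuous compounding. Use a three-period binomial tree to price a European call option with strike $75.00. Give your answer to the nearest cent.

Risk-neutral probability p = (e^0.03 − 0.85)/(1.45 − 0.85) = 0.1805/0.6000 = 0.3008
Terminal stock prices: S_uuu = 259.1, S_uud = 151.9, S_udd = 89.05, S_ddd = 52.2
Terminal payoffs (S − K): max(184.1, 0) = 184.1, max(76.91, 0) = 76.91, max(14.05, 0) = 14.05, max(-22.8, 0) = 0
Node uu (S = 178.7): V_uu = e^(−0.03)·[0.3008·184.1331 + 0.6992·76.9056] = 105.9291
Node ud (S = 104.8): V_ud = e^(−0.03)·[0.3008·76.9056 + 0.6992·14.0481] = 31.9791
Node dd (S = 61.41): V_dd = e^(−0.03)·[0.3008·14.0481 + 0.6992·0.0000] = 4.1002
Node u (S = 123.2): V_u = e^(−0.03)·[0.3008·105.9291 + 0.6992·31.9791] = 52.6177
Node d (S = 72.25): V_d = e^(−0.03)·[0.3008·31.9791 + 0.6992·4.1002] = 12.1160
Node 0 (S = 85): V_0 = e^(−0.03)·[0.3008·52.6177 + 0.6992·12.1160] = 23.5791

$23.58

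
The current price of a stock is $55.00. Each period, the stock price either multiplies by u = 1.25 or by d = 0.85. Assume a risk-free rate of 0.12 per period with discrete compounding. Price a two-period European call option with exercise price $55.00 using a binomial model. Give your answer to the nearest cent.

Risk-neutral probability p = (1 + 0.12 − 0.85)/(1.25 − 0.85) = 0.2700/0.4000 = 0.6750
Terminal stock prices: S_uu = 85.94, S_ud = 58.44, S_dd = 39.74
Terminal payoffs (S − K): max(30.94, 0) = 30.94, max(3.438, 0) = 3.438, max(-15.26, 0) = 0
Node u (S = 68.75): V_u = 1/1.12·[0.6750·30.9375 + 0.3250·3.4375] = 19.6429
Node d (S = 46.75): V_d = 1/1.12·[0.6750·3.4375 + 0.3250·0.0000] = 2.0717
Node 0 (S = 55): V_0 = 1/1.12·[0.6750·19.6429 + 0.3250·2.0717] = 12.4395

$12.44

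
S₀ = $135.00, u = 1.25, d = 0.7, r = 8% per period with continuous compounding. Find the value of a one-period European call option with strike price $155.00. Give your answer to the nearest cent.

$8.85

Risk-neutral probability p = (e^0.08 − 0.7)/(1.25 − 0.7) = 0.3833/0.5500 = 0.6969
Terminal stock prices: S_u = 168.8, S_d = 94.5
Terminal payoffs (S − K): max(13.75, 0) = 13.75, max(-60.5, 0) = 0
Node 0 (S = 135): V_0 = e^(−0.08)·[0.6969·13.7500 + 0.3031·0.0000] = 8.8455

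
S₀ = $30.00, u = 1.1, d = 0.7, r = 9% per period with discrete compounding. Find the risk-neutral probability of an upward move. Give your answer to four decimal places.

p = 0.9750

Risk-neutral probability p = (1 + 0.09 − 0.7)/(1.1 − 0.7) = 0.3900/0.4000 = 0.9750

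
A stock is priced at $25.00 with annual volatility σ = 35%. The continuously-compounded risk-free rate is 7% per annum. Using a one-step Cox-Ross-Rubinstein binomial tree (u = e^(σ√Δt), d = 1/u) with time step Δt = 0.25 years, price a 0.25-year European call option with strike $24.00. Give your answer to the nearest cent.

$2.88

CRR parameters: u = e^(σ√Δt) = e^(0.35·√0.25) = 1.1912, d = 1/u = 0.8395
Per-period rate: rΔt = 0.07·0.25 = 0.0175, so R = e^0.0175 = 1.0177
Risk-neutral probability p = (e^0.0175 − 0.8395)/(1.1912 − 0.8395) = 0.1782/0.3518 = 0.5065
Terminal stock prices: S_u = 29.78, S_d = 20.99
Terminal payoffs (S − K): max(5.781, 0) = 5.781, max(-3.014, 0) = 0
Node 0 (S = 25): V_0 = e^(−0.0175)·[0.5065·5.7812 + 0.4935·0.0000] = 2.8776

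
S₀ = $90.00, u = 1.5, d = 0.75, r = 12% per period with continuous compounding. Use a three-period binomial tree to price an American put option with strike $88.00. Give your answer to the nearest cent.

Risk-neutral probability p = (e^0.12 − 0.75)/(1.5 − 0.75) = 0.3775/0.7500 = 0.5033
Terminal stock prices: S_uuu = 303.8, S_uud = 151.9, S_udd = 75.94, S_ddd = 37.97
Terminal payoffs (K − S): max(-215.8, 0) = 0, max(-63.88, 0) = 0, max(12.06, 0) = 12.06, max(50.03, 0) = 50.03
Node uu (S = 202.5): continuation = e^(−0.12)·[0.5033·0.0000 + 0.4967·0.0000] = 0.0000; exercise value = 0.0000 ≤ continuation, so V_uu = 0.0000
Node ud (S = 101.2): continuation = e^(−0.12)·[0.5033·0.0000 + 0.4967·12.0625] = 5.3136; exercise value = 0.0000 ≤ continuation, so V_ud = 5.3136
Node dd (S = 50.62): continuation = e^(−0.12)·[0.5033·12.0625 + 0.4967·50.0312] = 27.4240; exercise value = 37.3750 > continuation, so V_dd = 37.3750 (exercise)
Node u (S = 135): continuation = e^(−0.12)·[0.5033·0.0000 + 0.4967·5.3136] = 2.3407; exercise value = 0.0000 ≤ continuation, so V_u = 2.3407
Node d (S = 67.5): continuation = e^(−0.12)·[0.5033·5.3136 + 0.4967·37.3750] = 18.8360; exercise value = 20.5000 > continuation, so V_d = 20.5000 (exercise)
Node 0 (S = 90): continuation = e^(−0.12)·[0.5033·2.3407 + 0.4967·20.5000] = 10.0753; exercise value = 0.0000 ≤ continuation, so V_0 = 10.0753

$10.08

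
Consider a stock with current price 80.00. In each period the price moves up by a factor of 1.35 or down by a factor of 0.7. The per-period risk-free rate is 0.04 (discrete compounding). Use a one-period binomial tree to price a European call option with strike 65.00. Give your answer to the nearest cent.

Risk-neutral probability p = (1 + 0.04 − 0.7)/(1.35 − 0.7) = 0.3400/0.6500 = 0.5231
Terminal stock prices: S_u = 108, S_d = 56
Terminal payoffs (S − K): max(43, 0) = 43, max(-9, 0) = 0
Node 0 (S = 80): V_0 = 1/1.04·[0.5231·43.0000 + 0.4769·0.0000] = 21.6272

21.63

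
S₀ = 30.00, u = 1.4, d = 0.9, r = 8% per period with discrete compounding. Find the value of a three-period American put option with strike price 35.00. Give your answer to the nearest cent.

Risk-neutral probability p = (1 + 0.08 − 0.9)/(1.4 − 0.9) = 0.1800/0.5000 = 0.3600
Terminal stock prices: S_uuu = 82.32, S_uud = 52.92, S_udd = 34.02, S_ddd = 21.87
Terminal payoffs (K − S): max(-47.32, 0) = 0, max(-17.92, 0) = 0, max(0.98, 0) = 0.98, max(13.13, 0) = 13.13
Node uu (S = 58.8): continuation = 1/1.08·[0.3600·0.0000 + 0.6400·0.0000] = 0.0000; exercise value = 0.0000 ≤ continuation, so V_uu = 0.0000
Node ud (S = 37.8): continuation = 1/1.08·[0.3600·0.0000 + 0.6400·0.9800] = 0.5807; exercise value = 0.0000 ≤ continuation, so V_ud = 0.5807
Node dd (S = 24.3): continuation = 1/1.08·[0.3600·0.9800 + 0.6400·13.1300] = 8.1074; exercise value = 10.7000 > continuation, so V_dd = 10.7000 (exercise)
Node u (S = 42): continuation = 1/1.08·[0.3600·0.0000 + 0.6400·0.5807] = 0.3441; exercise value = 0.0000 ≤ continuation, so V_u = 0.3441
Node d (S = 27): continuation = 1/1.08·[0.3600·0.5807 + 0.6400·10.7000] = 6.5343; exercise value = 8.0000 > continuation, so V_d = 8.0000 (exercise)
Node 0 (S = 30): continuation = 1/1.08·[0.3600·0.3441 + 0.6400·8.0000] = 4.8555; exercise value = 5.0000 > continuation, so V_0 = 5.0000 (exercise)

5.00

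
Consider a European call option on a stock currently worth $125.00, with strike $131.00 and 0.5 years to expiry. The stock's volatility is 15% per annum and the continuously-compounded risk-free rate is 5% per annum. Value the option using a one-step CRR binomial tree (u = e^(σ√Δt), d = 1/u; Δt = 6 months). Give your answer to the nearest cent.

CRR parameters: u = e^(σ√Δt) = e^(0.15·√0.5) = 1.1119, d = 1/u = 0.8994
Per-period rate: rΔt = 0.05·0.5 = 0.025, so R = e^0.025 = 1.0253
Risk-neutral probability p = (e^0.025 − 0.8994)/(1.1119 − 0.8994) = 0.1259/0.2125 = 0.5926
Terminal stock prices: S_u = 139, S_d = 112.4
Terminal payoffs (S − K): max(7.987, 0) = 7.987, max(-18.58, 0) = 0
Node 0 (S = 125): V_0 = e^(−0.025)·[0.5926·7.9869 + 0.4074·0.0000] = 4.6164

$4.62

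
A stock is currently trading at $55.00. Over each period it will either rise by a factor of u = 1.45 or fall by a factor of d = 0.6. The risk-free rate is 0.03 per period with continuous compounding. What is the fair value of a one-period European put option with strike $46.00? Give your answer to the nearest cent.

$6.23

Risk-neutral probability p = (e^0.03 − 0.6)/(1.45 − 0.6) = 0.4305/0.8500 = 0.5064
Terminal stock prices: S_u = 79.75, S_d = 33
Terminal payoffs (K − S): max(-33.75, 0) = 0, max(13, 0) = 13
Node 0 (S = 55): V_0 = e^(−0.03)·[0.5064·0.0000 + 0.4936·13.0000] = 6.2269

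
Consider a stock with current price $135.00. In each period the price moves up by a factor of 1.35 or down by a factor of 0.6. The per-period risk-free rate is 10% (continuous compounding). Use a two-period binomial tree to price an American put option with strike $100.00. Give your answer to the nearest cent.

Risk-neutral probability p = (e^0.1 − 0.6)/(1.35 − 0.6) = 0.5052/0.7500 = 0.6736
Terminal stock prices: S_uu = 246, S_ud = 109.3, S_dd = 48.6
Terminal payoffs (K − S): max(-146, 0) = 0, max(-9.35, 0) = 0, max(51.4, 0) = 51.4
Node u (S = 182.2): continuation = e^(−0.1)·[0.6736·0.0000 + 0.3264·0.0000] = 0.0000; exercise value = 0.0000 ≤ continuation, so V_u = 0.0000
Node d (S = 81): continuation = e^(−0.1)·[0.6736·0.0000 + 0.3264·51.4000] = 15.1822; exercise value = 19.0000 > continuation, so V_d = 19.0000 (exercise)
Node 0 (S = 135): continuation = e^(−0.1)·[0.6736·0.0000 + 0.3264·19.0000] = 5.6121; exercise value = 0.0000 ≤ continuation, so V_0 = 5.6121

$5.61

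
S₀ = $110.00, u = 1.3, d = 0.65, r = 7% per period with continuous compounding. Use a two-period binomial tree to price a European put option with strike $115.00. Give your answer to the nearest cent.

$16.02

Risk-neutral probability p = (e^0.07 − 0.65)/(1.3 − 0.65) = 0.4225/0.6500 = 0.6500
Terminal stock prices: S_uu = 185.9, S_ud = 92.95, S_dd = 46.48
Terminal payoffs (K − S): max(-70.9, 0) = 0, max(22.05, 0) = 22.05, max(68.53, 0) = 68.53
Node u (S = 143): V_u = e^(−0.07)·[0.6500·0.0000 + 0.3500·22.0500] = 7.1955
Node d (S = 71.5): V_d = e^(−0.07)·[0.6500·22.0500 + 0.3500·68.5250] = 35.7253
Node 0 (S = 110): V_0 = e^(−0.07)·[0.6500·7.1955 + 0.3500·35.7253] = 16.0190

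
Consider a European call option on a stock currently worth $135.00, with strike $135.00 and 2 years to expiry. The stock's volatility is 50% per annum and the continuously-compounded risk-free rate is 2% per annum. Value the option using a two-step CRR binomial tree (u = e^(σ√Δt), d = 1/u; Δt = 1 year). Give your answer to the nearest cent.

CRR parameters: u = e^(σ√Δt) = e^(0.5·√1) = 1.6487, d = 1/u = 0.6065
Per-period rate: rΔt = 0.02·1 = 0.02, so R = e^0.02 = 1.0202
Risk-neutral probability p = (e^0.02 − 0.6065)/(1.6487 − 0.6065) = 0.4137/1.0422 = 0.3969
Terminal stock prices: S_uu = 367, S_ud = 135, S_dd = 49.66
Terminal payoffs (S − K): max(232, 0) = 232, max(0, 0) = 0, max(-85.34, 0) = 0
Node u (S = 222.6): V_u = e^(−0.02)·[0.3969·231.9680 + 0.6031·0.0000] = 90.2506
Node d (S = 81.88): V_d = e^(−0.02)·[0.3969·0.0000 + 0.6031·0.0000] = 0.0000
Node 0 (S = 135): V_0 = e^(−0.02)·[0.3969·90.2506 + 0.6031·0.0000] = 35.1133

$35.11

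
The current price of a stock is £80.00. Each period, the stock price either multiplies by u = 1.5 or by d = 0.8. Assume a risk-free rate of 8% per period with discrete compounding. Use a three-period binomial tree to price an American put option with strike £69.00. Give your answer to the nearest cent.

£5.49

Risk-neutral probability p = (1 + 0.08 − 0.8)/(1.5 − 0.8) = 0.2800/0.7000 = 0.4000
Terminal stock prices: S_uuu = 270, S_uud = 144, S_udd = 76.8, S_ddd = 40.96
Terminal payoffs (K − S): max(-201, 0) = 0, max(-75, 0) = 0, max(-7.8, 0) = 0, max(28.04, 0) = 28.04
Node uu (S = 180): continuation = 1/1.08·[0.4000·0.0000 + 0.6000·0.0000] = 0.0000; exercise value = 0.0000 ≤ continuation, so V_uu = 0.0000
Node ud (S = 96): continuation = 1/1.08·[0.4000·0.0000 + 0.6000·0.0000] = 0.0000; exercise value = 0.0000 ≤ continuation, so V_ud = 0.0000
Node dd (S = 51.2): continuation = 1/1.08·[0.4000·0.0000 + 0.6000·28.0400] = 15.5778; exercise value = 17.8000 > continuation, so V_dd = 17.8000 (exercise)
Node u (S = 120): continuation = 1/1.08·[0.4000·0.0000 + 0.6000·0.0000] = 0.0000; exercise value = 0.0000 ≤ continuation, so V_u = 0.0000
Node d (S = 64): continuation = 1/1.08·[0.4000·0.0000 + 0.6000·17.8000] = 9.8889; exercise value = 5.0000 ≤ continuation, so V_d = 9.8889
Node 0 (S = 80): continuation = 1/1.08·[0.4000·0.0000 + 0.6000·9.8889] = 5.4938; exercise value = 0.0000 ≤ continuation, so V_0 = 5.4938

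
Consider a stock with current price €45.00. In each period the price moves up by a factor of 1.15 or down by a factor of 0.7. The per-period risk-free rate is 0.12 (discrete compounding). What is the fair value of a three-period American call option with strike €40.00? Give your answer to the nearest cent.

€16.66

Risk-neutral probability p = (1 + 0.12 − 0.7)/(1.15 − 0.7) = 0.4200/0.4500 = 0.9333
Terminal stock prices: S_uuu = 68.44, S_uud = 41.66, S_udd = 25.36, S_ddd = 15.43
Terminal payoffs (S − K): max(28.44, 0) = 28.44, max(1.659, 0) = 1.659, max(-14.64, 0) = 0, max(-24.57, 0) = 0
Node uu (S = 59.51): continuation = 1/1.12·[0.9333·28.4394 + 0.0667·1.6587] = 23.7982; exercise value = 19.5125 ≤ continuation, so V_uu = 23.7982
Node ud (S = 36.22): continuation = 1/1.12·[0.9333·1.6587 + 0.0667·0.0000] = 1.3823; exercise value = 0.0000 ≤ continuation, so V_ud = 1.3823
Node dd (S = 22.05): continuation = 1/1.12·[0.9333·0.0000 + 0.0667·0.0000] = 0.0000; exercise value = 0.0000 ≤ continuation, so V_dd = 0.0000
Node u (S = 51.75): continuation = 1/1.12·[0.9333·23.7982 + 0.0667·1.3823] = 19.9141; exercise value = 11.7500 ≤ continuation, so V_u = 19.9141
Node d (S = 31.5): continuation = 1/1.12·[0.9333·1.3823 + 0.0667·0.0000] = 1.1519; exercise value = 0.0000 ≤ continuation, so V_d = 1.1519
Node 0 (S = 45): continuation = 1/1.12·[0.9333·19.9141 + 0.0667·1.1519] = 16.6637; exercise value = 5.0000 ≤ continuation, so V_0 = 16.6637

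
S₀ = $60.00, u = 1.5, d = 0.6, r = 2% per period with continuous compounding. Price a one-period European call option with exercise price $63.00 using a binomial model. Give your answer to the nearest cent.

Risk-neutral probability p = (e^0.02 − 0.6)/(1.5 − 0.6) = 0.4202/0.9000 = 0.4669
Terminal stock prices: S_u = 90, S_d = 36
Terminal payoffs (S − K): max(27, 0) = 27, max(-27, 0) = 0
Node 0 (S = 60): V_0 = e^(−0.02)·[0.4669·27.0000 + 0.5331·0.0000] = 12.3564

$12.36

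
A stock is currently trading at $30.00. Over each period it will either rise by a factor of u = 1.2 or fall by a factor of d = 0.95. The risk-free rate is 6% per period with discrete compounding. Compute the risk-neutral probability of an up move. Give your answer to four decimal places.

p = 0.4400

Risk-neutral probability p = (1 + 0.06 − 0.95)/(1.2 − 0.95) = 0.1100/0.2500 = 0.4400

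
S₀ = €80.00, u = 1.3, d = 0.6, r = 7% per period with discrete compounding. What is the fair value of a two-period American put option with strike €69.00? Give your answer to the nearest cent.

€7.72

Risk-neutral probability p = (1 + 0.07 − 0.6)/(1.3 − 0.6) = 0.4700/0.7000 = 0.6714
Terminal stock prices: S_uu = 135.2, S_ud = 62.4, S_dd = 28.8
Terminal payoffs (K − S): max(-66.2, 0) = 0, max(6.6, 0) = 6.6, max(40.2, 0) = 40.2
Node u (S = 104): continuation = 1/1.07·[0.6714·0.0000 + 0.3286·6.6000] = 2.0267; exercise value = 0.0000 ≤ continuation, so V_u = 2.0267
Node d (S = 48): continuation = 1/1.07·[0.6714·6.6000 + 0.3286·40.2000] = 16.4860; exercise value = 21.0000 > continuation, so V_d = 21.0000 (exercise)
Node 0 (S = 80): continuation = 1/1.07·[0.6714·2.0267 + 0.3286·21.0000] = 7.7204; exercise value = 0.0000 ≤ continuation, so V_0 = 7.7204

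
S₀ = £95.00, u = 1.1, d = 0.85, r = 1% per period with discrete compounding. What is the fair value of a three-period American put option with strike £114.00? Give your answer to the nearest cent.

Risk-neutral probability p = (1 + 0.01 − 0.85)/(1.1 − 0.85) = 0.1600/0.2500 = 0.6400
Terminal stock prices: S_uuu = 126.4, S_uud = 97.71, S_udd = 75.5, S_ddd = 58.34
Terminal payoffs (K − S): max(-12.45, 0) = 0, max(16.29, 0) = 16.29, max(38.5, 0) = 38.5, max(55.66, 0) = 55.66
Node uu (S = 115): continuation = 1/1.01·[0.6400·0.0000 + 0.3600·16.2925] = 5.8072; exercise value = 0.0000 ≤ continuation, so V_uu = 5.8072
Node ud (S = 88.83): continuation = 1/1.01·[0.6400·16.2925 + 0.3600·38.4988] = 24.0463; exercise value = 25.1750 > continuation, so V_ud = 25.1750 (exercise)
Node dd (S = 68.64): continuation = 1/1.01·[0.6400·38.4988 + 0.3600·55.6581] = 44.2338; exercise value = 45.3625 > continuation, so V_dd = 45.3625 (exercise)
Node u (S = 104.5): continuation = 1/1.01·[0.6400·5.8072 + 0.3600·25.1750] = 12.6531; exercise value = 9.5000 ≤ continuation, so V_u = 12.6531
Node d (S = 80.75): continuation = 1/1.01·[0.6400·25.1750 + 0.3600·45.3625] = 32.1213; exercise value = 33.2500 > continuation, so V_d = 33.2500 (exercise)
Node 0 (S = 95): continuation = 1/1.01·[0.6400·12.6531 + 0.3600·33.2500] = 19.8693; exercise value = 19.0000 ≤ continuation, so V_0 = 19.8693

£19.87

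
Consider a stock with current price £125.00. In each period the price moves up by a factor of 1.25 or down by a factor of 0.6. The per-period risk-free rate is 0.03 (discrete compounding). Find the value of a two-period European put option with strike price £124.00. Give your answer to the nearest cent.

£21.30

Risk-neutral probability p = (1 + 0.03 − 0.6)/(1.25 − 0.6) = 0.4300/0.6500 = 0.6615
Terminal stock prices: S_uu = 195.3, S_ud = 93.75, S_dd = 45
Terminal payoffs (K − S): max(-71.31, 0) = 0, max(30.25, 0) = 30.25, max(79, 0) = 79
Node u (S = 156.2): V_u = 1/1.03·[0.6615·0.0000 + 0.3385·30.2500] = 9.9403
Node d (S = 75): V_d = 1/1.03·[0.6615·30.2500 + 0.3385·79.0000] = 45.3883
Node 0 (S = 125): V_0 = 1/1.03·[0.6615·9.9403 + 0.3385·45.3883] = 21.2991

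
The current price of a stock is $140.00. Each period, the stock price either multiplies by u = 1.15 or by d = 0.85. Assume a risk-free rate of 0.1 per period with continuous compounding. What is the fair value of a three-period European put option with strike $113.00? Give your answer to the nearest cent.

$0.07

Risk-neutral probability p = (e^0.1 − 0.85)/(1.15 − 0.85) = 0.2552/0.3000 = 0.8506
Terminal stock prices: S_uuu = 212.9, S_uud = 157.4, S_udd = 116.3, S_ddd = 85.98
Terminal payoffs (K − S): max(-99.92, 0) = 0, max(-44.38, 0) = 0, max(-3.322, 0) = 0, max(27.02, 0) = 27.02
Node uu (S = 185.1): V_uu = e^(−0.1)·[0.8506·0.0000 + 0.1494·0.0000] = 0.0000
Node ud (S = 136.8): V_ud = e^(−0.1)·[0.8506·0.0000 + 0.1494·0.0000] = 0.0000
Node dd (S = 101.1): V_dd = e^(−0.1)·[0.8506·0.0000 + 0.1494·27.0225] = 3.6537
Node u (S = 161): V_u = e^(−0.1)·[0.8506·0.0000 + 0.1494·0.0000] = 0.0000
Node d (S = 119): V_d = e^(−0.1)·[0.8506·0.0000 + 0.1494·3.6537] = 0.4940
Node 0 (S = 140): V_0 = e^(−0.1)·[0.8506·0.0000 + 0.1494·0.4940] = 0.0668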